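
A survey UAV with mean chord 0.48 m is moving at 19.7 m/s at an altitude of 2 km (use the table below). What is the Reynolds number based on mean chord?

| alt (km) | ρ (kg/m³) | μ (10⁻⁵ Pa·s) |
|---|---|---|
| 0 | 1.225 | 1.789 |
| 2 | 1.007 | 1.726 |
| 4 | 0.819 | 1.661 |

At 2 km, from the table: ρ = 1.007 kg/m³, μ = 1.726×10⁻⁵ Pa·s.
Re = ρ·v·c/μ = 1.007 × 19.7 × 0.48 / (1.726×10⁻⁵) = 5.52×10^5

Re = 5.52×10^5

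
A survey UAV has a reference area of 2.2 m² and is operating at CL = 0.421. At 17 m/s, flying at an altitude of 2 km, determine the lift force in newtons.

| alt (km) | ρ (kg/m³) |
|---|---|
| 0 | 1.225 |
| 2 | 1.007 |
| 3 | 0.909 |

L = 135 N

At 2 km, from the table: ρ = 1.007 kg/m³.
L = ½ρv²S·CL = ½ × 1.007 × 17² × 2.2 × 0.421 = 135 N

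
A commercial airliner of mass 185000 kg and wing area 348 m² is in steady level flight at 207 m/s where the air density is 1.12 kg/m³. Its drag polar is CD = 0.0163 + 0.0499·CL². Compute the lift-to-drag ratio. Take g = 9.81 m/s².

Weight W = mg = 185000 × 9.81 = 1.8148×10^6 N; in level flight L = W.
Dynamic pressure q = 0.5 × 1.12 × 207² = 24000 Pa.
CL = 2W/(ρv²S) = 2×1.8148×10^6/(1.12×207²×348) = 0.2173.
CD = 0.0163 + 0.0499 × 0.2173² = 0.01866.
L/D = CL/CD = 0.2173 / 0.01866 = 11.6

L/D = 11.6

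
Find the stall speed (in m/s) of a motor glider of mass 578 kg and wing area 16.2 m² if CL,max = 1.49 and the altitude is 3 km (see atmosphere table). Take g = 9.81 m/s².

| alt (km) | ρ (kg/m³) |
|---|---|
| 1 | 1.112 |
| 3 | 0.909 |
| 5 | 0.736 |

V_stall = 22.7 m/s

At 3 km, from the table: ρ = 0.909 kg/m³.
Stall occurs when L = W at CL,max. W = mg = 578 × 9.81 = 5670 N.
V_stall = √(2W/(ρ·S·CL,max)) = √(2 × 5670 / (0.909 × 16.2 × 1.49))
V_stall = √516.8 = 22.7 m/s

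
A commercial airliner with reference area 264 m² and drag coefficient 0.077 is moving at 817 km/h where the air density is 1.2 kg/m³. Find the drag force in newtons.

D = 6.28×10^5 N

Convert speed: v = 817 km/h ÷ 3.6 = 226.9 m/s.
Dynamic pressure q = ½ρv² = ½ × 1.2 × 226.9² = 30900 Pa.
D = q·S·CD = 30900 × 264 × 0.077 = 6.28×10^5 N ≈ 628 kN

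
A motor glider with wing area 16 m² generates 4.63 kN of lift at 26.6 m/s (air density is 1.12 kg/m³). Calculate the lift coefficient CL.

From L = ½ρv²S·CL, rearranging gives CL = 2L/(ρv²S).
CL = 2 × 4630 / (1.12 × 26.6² × 16) = 0.73

CL = 0.73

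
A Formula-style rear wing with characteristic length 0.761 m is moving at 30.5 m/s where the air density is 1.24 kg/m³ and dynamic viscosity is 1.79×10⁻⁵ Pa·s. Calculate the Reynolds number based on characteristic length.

Re = 1.61×10^6

Re = ρ·v·c/μ = 1.24 × 30.5 × 0.761 / (1.79×10⁻⁵) = 1.61×10^6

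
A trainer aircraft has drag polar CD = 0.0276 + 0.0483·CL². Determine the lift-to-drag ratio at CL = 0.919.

CD = 0.0276 + 0.0483 × 0.919² = 0.06839
L/D = CL/CD = 0.919 / 0.06839 = 13.4

L/D = 13.4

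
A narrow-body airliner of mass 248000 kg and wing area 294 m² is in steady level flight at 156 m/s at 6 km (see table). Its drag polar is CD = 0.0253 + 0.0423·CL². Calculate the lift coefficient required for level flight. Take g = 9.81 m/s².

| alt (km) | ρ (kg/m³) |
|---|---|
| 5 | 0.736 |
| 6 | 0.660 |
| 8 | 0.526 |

CL = 1.03

At 6 km, from the table: ρ = 0.660 kg/m³.
Level flight ⇒ L = W = m·g = 248000 × 9.81 = 2.4329×10^6 N.
q = ½ρv² = ½ × 0.66 × 156² = 8031 Pa.
Required CL = L/(qS) = 2.4329×10^6/(8031·294) = 1.03.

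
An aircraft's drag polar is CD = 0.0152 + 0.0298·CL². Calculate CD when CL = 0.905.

CD = 0.0152 + 0.0298 × 0.905² = 0.0152 + 0.02441 = 0.0396

CD = 0.0396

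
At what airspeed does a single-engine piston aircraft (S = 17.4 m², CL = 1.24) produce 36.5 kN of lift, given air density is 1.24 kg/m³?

v = 52.2 m/s

L = ½ρv²S·CL ⇒ v = √(2L/(ρ·S·CL))
v = √(2 × 36500 / (1.24 × 17.4 × 1.24)) = √2729 = 52.2 m/s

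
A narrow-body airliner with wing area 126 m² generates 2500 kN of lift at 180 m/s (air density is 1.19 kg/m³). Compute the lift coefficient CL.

CL = 1.03

From L = ½ρv²S·CL, rearranging gives CL = 2L/(ρv²S).
CL = 2 × 2.5×10^6 / (1.19 × 180² × 126) = 1.03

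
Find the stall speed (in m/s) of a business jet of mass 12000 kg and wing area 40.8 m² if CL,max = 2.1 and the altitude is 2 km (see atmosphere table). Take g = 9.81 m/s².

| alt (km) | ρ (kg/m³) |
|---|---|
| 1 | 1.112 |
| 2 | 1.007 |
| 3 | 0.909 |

V_stall = 52.2 m/s

At 2 km, from the table: ρ = 1.007 kg/m³.
Stall occurs when L = W at CL,max. W = mg = 12000 × 9.81 = 1.177×10^5 N.
V_stall = √(2W/(ρ·S·CL,max)) = √(2 × 1.177×10^5 / (1.007 × 40.8 × 2.1))
V_stall = √2729 = 52.2 m/s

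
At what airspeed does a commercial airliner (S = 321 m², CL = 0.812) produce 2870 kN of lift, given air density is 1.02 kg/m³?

v = 147 m/s

L = ½ρv²S·CL ⇒ v = √(2L/(ρ·S·CL))
v = √(2 × 2.87×10^6 / (1.02 × 321 × 0.812)) = √21590 = 147 m/s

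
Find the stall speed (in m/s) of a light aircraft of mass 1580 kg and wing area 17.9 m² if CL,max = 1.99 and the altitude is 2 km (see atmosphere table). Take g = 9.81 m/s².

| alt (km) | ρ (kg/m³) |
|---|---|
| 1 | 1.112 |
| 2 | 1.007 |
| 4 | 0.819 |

V_stall = 29.4 m/s

At 2 km, from the table: ρ = 1.007 kg/m³.
Stall occurs when L = W at CL,max. W = mg = 1580 × 9.81 = 15500 N.
V_stall = √(2W/(ρ·S·CL,max)) = √(2 × 15500 / (1.007 × 17.9 × 1.99))
V_stall = √864.2 = 29.4 m/s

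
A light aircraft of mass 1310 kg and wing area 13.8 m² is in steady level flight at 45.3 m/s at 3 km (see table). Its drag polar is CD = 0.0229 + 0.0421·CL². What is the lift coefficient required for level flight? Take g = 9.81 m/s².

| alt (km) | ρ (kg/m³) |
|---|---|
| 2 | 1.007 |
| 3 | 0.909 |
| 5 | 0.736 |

CL = 0.998

At 3 km, from the table: ρ = 0.909 kg/m³.
Level flight ⇒ L = W = m·g = 1310 × 9.81 = 12851 N.
q = ½ρv² = ½ × 0.909 × 45.3² = 932.7 Pa.
Required CL = L/(qS) = 12851/(932.7·13.8) = 0.9985.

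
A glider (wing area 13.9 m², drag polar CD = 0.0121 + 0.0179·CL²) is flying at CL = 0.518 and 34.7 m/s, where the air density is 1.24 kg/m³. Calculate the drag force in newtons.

CD = 0.0121 + 0.0179 × 0.518² = 0.0169
D = ½ρv²S·CD = ½ × 1.24 × 34.7² × 13.9 × 0.0169 = 175 N

D = 175 N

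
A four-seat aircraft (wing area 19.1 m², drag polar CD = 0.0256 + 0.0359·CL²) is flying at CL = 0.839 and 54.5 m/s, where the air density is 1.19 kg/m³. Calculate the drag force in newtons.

D = 1720 N

CD = 0.0256 + 0.0359 × 0.839² = 0.05087
D = ½ρv²S·CD = ½ × 1.19 × 54.5² × 19.1 × 0.05087 = 1720 N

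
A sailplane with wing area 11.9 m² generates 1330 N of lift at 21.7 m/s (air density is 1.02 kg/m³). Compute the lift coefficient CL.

CL = 0.465

From L = ½ρv²S·CL, rearranging gives CL = 2L/(ρv²S).
CL = 2 × 1330 / (1.02 × 21.7² × 11.9) = 0.465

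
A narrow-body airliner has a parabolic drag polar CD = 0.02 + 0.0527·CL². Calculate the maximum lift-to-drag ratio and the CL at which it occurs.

(L/D)max = 15.4, at CL = 0.616

For CD = CD0 + K·CL², (L/D)max occurs at CL* = √(CD0/K) and equals 1/(2√(K·CD0)).
(L/D)max = 1/(2√(0.0527 × 0.02)) = 1/(2 × 0.03247) = 15.4
CL* = √(0.02/0.0527) = 0.616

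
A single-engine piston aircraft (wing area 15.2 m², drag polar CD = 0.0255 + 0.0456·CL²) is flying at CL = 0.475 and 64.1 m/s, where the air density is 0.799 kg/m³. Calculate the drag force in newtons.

CD = 0.0255 + 0.0456 × 0.475² = 0.03579
D = ½ρv²S·CD = ½ × 0.799 × 64.1² × 15.2 × 0.03579 = 893 N

D = 893 N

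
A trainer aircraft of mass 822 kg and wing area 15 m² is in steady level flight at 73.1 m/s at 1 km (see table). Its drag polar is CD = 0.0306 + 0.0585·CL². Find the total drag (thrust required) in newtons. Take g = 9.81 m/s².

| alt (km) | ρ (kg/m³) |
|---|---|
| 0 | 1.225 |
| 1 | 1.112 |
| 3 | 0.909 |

D = 1450 N

At 1 km, from the table: ρ = 1.112 kg/m³.
Weight W = mg = 822 × 9.81 = 8063.8 N; in level flight L = W.
Dynamic pressure q = 0.5 × 1.112 × 73.1² = 2971 Pa.
CL = W/(q·S) = 8063.8 / (2971 × 15) = 0.1809.
CD = 0.0306 + 0.0585 × 0.1809² = 0.03252.
D = q·S·CD = 2971 × 15 × 0.03252 = 1449 N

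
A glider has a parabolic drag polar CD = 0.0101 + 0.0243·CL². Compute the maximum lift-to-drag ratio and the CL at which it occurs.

For CD = CD0 + K·CL², (L/D)max occurs at CL* = √(CD0/K) and equals 1/(2√(K·CD0)).
(L/D)max = 1/(2√(0.0243 × 0.0101)) = 1/(2 × 0.01567) = 31.9
CL* = √(0.0101/0.0243) = 0.645

(L/D)max = 31.9, at CL = 0.645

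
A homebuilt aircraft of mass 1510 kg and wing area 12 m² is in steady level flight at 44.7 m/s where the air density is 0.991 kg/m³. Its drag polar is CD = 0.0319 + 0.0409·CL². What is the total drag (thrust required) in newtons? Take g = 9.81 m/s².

D = 1130 N

Level flight ⇒ L = W = m·g = 1510 × 9.81 = 14813 N.
Dynamic pressure q = 0.5 × 0.991 × 44.7² = 990.1 Pa.
CL = 2W/(ρv²S) = 2×14813/(0.991×44.7²×12) = 1.247.
CD = 0.0319 + 0.0409 × 1.247² = 0.09548.
D = q·S·CD = 990.1 × 12 × 0.09548 = 1134 N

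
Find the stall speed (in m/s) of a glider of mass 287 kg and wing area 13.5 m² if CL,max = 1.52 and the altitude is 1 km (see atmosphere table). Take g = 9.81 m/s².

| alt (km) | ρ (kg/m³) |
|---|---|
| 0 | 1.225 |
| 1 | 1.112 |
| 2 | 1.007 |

V_stall = 15.7 m/s

At 1 km, from the table: ρ = 1.112 kg/m³.
Weight W = mg = 287 × 9.81 = 2815 N.
From L = ½ρV²S·CL,max = W: V_stall = √(2W/(ρSCL,max)) = √(2·2815/(1.112·13.5·1.52))
V_stall = √246.8 = 15.7 m/s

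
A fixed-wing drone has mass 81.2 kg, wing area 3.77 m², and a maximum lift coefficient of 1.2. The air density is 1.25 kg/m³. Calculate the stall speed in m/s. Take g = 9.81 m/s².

At stall, lift equals weight: L = W = m·g = 81.2 × 9.81 = 796.6 N.
V_stall = √(2W/(ρ·S·CL,max)) = √(2 × 796.6 / (1.25 × 3.77 × 1.2))
V_stall = √281.7 = 16.8 m/s

V_stall = 16.8 m/s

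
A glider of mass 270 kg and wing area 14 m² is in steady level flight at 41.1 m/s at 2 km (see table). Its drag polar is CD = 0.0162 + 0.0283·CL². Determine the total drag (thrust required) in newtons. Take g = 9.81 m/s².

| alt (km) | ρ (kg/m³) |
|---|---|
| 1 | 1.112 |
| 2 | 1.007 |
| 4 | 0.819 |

At 2 km, from the table: ρ = 1.007 kg/m³.
Weight W = mg = 270 × 9.81 = 2648.7 N; in level flight L = W.
Dynamic pressure q = 0.5 × 1.007 × 41.1² = 850.5 Pa.
CL = 2W/(ρv²S) = 2×2648.7/(1.007×41.1²×14) = 0.2224.
CD = 0.0162 + 0.0283 × 0.2224² = 0.0176.
D = q·S·CD = 850.5 × 14 × 0.0176 = 209.6 N

D = 210 N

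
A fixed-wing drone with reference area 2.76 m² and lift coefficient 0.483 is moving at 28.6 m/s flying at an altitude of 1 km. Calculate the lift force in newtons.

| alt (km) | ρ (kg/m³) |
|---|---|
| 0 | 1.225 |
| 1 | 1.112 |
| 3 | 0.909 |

L = 606 N

At 1 km, from the table: ρ = 1.112 kg/m³.
L = ½ρv²S·CL = ½ × 1.112 × 28.6² × 2.76 × 0.483 = 606 N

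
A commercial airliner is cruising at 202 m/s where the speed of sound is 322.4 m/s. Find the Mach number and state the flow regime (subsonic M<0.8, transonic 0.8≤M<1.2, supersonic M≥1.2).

M = 0.627 (subsonic)

M = v/a = 202 / 322.4 = 0.627
M = 0.627 → subsonic.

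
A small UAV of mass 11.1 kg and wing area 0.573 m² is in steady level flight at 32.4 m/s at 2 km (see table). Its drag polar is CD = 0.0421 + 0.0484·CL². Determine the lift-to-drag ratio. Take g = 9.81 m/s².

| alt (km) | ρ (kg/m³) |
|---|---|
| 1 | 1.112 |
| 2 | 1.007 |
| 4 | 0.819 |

L/D = 7.44

At 2 km, from the table: ρ = 1.007 kg/m³.
Weight W = mg = 11.1 × 9.81 = 108.89 N; in level flight L = W.
Dynamic pressure q = 0.5 × 1.007 × 32.4² = 528.6 Pa.
CL = 2W/(ρv²S) = 2×108.89/(1.007×32.4²×0.573) = 0.3595.
CD = 0.0421 + 0.0484 × 0.3595² = 0.04836.
L/D = CL/CD = 0.3595 / 0.04836 = 7.44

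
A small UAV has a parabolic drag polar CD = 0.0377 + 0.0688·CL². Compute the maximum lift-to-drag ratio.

For CD = CD0 + K·CL², (L/D)max occurs at CL* = √(CD0/K) and equals 1/(2√(K·CD0)).
(L/D)max = 1/(2√(0.0688 × 0.0377)) = 1/(2 × 0.05093) = 9.82

(L/D)max = 9.82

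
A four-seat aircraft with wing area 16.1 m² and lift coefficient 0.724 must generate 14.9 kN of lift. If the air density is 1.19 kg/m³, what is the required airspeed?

v = 46.4 m/s

L = ½ρv²S·CL ⇒ v = √(2L/(ρ·S·CL))
v = √(2 × 14900 / (1.19 × 16.1 × 0.724)) = √2148 = 46.4 m/s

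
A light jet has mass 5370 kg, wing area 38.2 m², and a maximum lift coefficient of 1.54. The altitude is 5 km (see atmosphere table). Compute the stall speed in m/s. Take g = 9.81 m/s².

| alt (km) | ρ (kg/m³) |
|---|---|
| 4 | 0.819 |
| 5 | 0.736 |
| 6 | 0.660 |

At 5 km, from the table: ρ = 0.736 kg/m³.
Stall occurs when L = W at CL,max. W = mg = 5370 × 9.81 = 52680 N.
From L = ½ρV²S·CL,max = W: V_stall = √(2W/(ρSCL,max)) = √(2·52680/(0.736·38.2·1.54))
V_stall = √2433 = 49.3 m/s

V_stall = 49.3 m/s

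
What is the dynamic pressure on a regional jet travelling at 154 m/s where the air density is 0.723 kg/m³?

q = 8570 Pa

q = ½ρv² = ½ × 0.723 × 154² = 8570 Pa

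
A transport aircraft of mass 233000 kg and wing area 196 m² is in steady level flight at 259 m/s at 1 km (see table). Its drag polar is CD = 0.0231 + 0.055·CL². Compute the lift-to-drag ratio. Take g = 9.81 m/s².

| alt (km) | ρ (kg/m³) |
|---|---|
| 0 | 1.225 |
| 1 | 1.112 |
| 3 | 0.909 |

L/D = 11

At 1 km, from the table: ρ = 1.112 kg/m³.
Level flight ⇒ L = W = m·g = 233000 × 9.81 = 2.2857×10^6 N.
q = ½ρv² = ½ × 1.112 × 259² = 37300 Pa.
CL = W/(q·S) = 2.2857×10^6 / (37300 × 196) = 0.3127.
CD = 0.0231 + 0.055 × 0.3127² = 0.02848.
L/D = CL/CD = 0.3127 / 0.02848 = 11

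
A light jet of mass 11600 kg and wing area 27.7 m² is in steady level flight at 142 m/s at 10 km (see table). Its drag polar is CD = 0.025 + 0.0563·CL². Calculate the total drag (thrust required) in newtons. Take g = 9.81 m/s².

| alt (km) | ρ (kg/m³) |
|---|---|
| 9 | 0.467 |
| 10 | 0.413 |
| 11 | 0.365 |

D = 9200 N

At 10 km, from the table: ρ = 0.413 kg/m³.
Weight W = mg = 11600 × 9.81 = 1.138×10^5 N; in level flight L = W.
Dynamic pressure q = 0.5 × 0.413 × 142² = 4164 Pa.
Required CL = L/(qS) = 1.138×10^5/(4164·27.7) = 0.9866.
CD = 0.025 + 0.0563 × 0.9866² = 0.0798.
D = q·S·CD = 4164 × 27.7 × 0.0798 = 9204 N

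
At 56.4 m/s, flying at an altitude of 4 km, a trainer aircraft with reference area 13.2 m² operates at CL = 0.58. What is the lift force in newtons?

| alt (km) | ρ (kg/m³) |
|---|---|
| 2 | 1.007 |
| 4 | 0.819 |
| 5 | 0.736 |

L = 9970 N

At 4 km, from the table: ρ = 0.819 kg/m³.
L = ½ρv²S·CL = ½ × 0.819 × 56.4² × 13.2 × 0.58 = 9970 N ≈ 9.97 kN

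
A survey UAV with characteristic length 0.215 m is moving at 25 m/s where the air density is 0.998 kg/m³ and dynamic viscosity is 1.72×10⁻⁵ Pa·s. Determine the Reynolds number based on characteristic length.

Re = 3.12×10^5

Re = ρ·v·c/μ = 0.998 × 25 × 0.215 / (1.72×10⁻⁵) = 3.12×10^5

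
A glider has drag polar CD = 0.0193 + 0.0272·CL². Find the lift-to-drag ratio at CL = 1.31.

CD = 0.0193 + 0.0272 × 1.31² = 0.06598
L/D = CL/CD = 1.31 / 0.06598 = 19.9

L/D = 19.9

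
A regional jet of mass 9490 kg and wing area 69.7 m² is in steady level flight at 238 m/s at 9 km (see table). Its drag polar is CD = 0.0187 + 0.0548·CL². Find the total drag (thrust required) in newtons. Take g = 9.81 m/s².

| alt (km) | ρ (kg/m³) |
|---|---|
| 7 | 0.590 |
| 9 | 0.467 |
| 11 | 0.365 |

D = 17800 N

At 9 km, from the table: ρ = 0.467 kg/m³.
Weight W = mg = 9490 × 9.81 = 93097 N; in level flight L = W.
Dynamic pressure q = 0.5 × 0.467 × 238² = 13230 Pa.
Required CL = L/(qS) = 93097/(13230·69.7) = 0.101.
CD = 0.0187 + 0.0548 × 0.101² = 0.01926.
D = q·S·CD = 13230 × 69.7 × 0.01926 = 17750 N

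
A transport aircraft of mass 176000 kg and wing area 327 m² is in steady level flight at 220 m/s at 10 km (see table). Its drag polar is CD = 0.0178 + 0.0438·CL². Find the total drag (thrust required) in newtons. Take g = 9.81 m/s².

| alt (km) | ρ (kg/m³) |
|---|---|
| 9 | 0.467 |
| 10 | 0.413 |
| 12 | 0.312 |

At 10 km, from the table: ρ = 0.413 kg/m³.
Level flight ⇒ L = W = m·g = 176000 × 9.81 = 1.7266×10^6 N.
q = ½ρv² = ½ × 0.413 × 220² = 9995 Pa.
Required CL = L/(qS) = 1.7266×10^6/(9995·327) = 0.5283.
CD = 0.0178 + 0.0438 × 0.5283² = 0.03002.
D = q·S·CD = 9995 × 327 × 0.03002 = 98130 N

D = 98100 N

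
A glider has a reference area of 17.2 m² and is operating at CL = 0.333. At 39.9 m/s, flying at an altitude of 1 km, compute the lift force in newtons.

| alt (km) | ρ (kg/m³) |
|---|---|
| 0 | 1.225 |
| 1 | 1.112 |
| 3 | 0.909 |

L = 5070 N

At 1 km, from the table: ρ = 1.112 kg/m³.
L = ½ρv²S·CL = ½ × 1.112 × 39.9² × 17.2 × 0.333 = 5070 N ≈ 5.07 kN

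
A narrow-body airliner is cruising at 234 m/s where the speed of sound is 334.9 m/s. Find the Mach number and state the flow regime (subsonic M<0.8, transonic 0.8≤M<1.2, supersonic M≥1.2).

M = 0.699 (subsonic)

M = v/a = 234 / 334.9 = 0.699
M = 0.699 → subsonic.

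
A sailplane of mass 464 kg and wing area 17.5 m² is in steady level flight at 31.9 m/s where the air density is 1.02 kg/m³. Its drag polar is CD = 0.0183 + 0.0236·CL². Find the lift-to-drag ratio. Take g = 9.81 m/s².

Weight W = mg = 464 × 9.81 = 4551.8 N; in level flight L = W.
q = ½ρv² = ½ × 1.02 × 31.9² = 519 Pa.
CL = W/(q·S) = 4551.8 / (519 × 17.5) = 0.5012.
CD = 0.0183 + 0.0236 × 0.5012² = 0.02423.
L/D = CL/CD = 0.5012 / 0.02423 = 20.7

L/D = 20.7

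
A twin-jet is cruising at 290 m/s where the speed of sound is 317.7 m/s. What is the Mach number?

M = v/a = 290 / 317.7 = 0.913

M = 0.913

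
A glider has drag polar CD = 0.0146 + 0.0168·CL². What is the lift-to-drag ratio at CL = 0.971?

CD = 0.0146 + 0.0168 × 0.971² = 0.03044
L/D = CL/CD = 0.971 / 0.03044 = 31.9

L/D = 31.9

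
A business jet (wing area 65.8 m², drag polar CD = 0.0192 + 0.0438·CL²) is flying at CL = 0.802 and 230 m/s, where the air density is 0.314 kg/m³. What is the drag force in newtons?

CD = 0.0192 + 0.0438 × 0.802² = 0.04737
D = ½ρv²S·CD = ½ × 0.314 × 230² × 65.8 × 0.04737 = 25900 N

D = 25900 N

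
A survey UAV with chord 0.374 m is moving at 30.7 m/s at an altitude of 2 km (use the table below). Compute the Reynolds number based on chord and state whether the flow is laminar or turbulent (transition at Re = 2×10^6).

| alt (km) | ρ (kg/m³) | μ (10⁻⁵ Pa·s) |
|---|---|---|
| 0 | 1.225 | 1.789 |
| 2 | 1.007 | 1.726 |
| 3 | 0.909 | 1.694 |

At 2 km, from the table: ρ = 1.007 kg/m³, μ = 1.726×10⁻⁵ Pa·s.
Re = ρ·v·c/μ = 1.007 × 30.7 × 0.374 / (1.726×10⁻⁵) = 6.7×10^5
Since 6.7×10^5 < 2×10^6, the flow is laminar.

Re = 6.7×10^5 (laminar)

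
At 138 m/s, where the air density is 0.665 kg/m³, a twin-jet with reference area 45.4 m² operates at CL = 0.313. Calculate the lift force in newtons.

L = 90000 N

Dynamic pressure q = ½ρv² = ½ × 0.665 × 138² = 6332 Pa.
L = q·S·CL = 6332 × 45.4 × 0.313 = 90000 N ≈ 90 kN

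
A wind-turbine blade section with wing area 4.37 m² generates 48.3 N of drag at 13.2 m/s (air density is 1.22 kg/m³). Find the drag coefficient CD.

From D = ½ρv²S·CD, rearranging gives CD = 2D/(ρv²S).
CD = 2 × 48.3 / (1.22 × 13.2² × 4.37) = 0.104

CD = 0.104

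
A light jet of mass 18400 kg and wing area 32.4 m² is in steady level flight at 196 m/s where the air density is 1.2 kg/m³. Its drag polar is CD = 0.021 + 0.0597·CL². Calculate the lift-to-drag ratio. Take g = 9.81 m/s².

Weight W = mg = 18400 × 9.81 = 1.805×10^5 N; in level flight L = W.
q = ½ρv² = ½ × 1.2 × 196² = 23050 Pa.
CL = 2W/(ρv²S) = 2×1.805×10^5/(1.2×196²×32.4) = 0.2417.
CD = 0.021 + 0.0597 × 0.2417² = 0.02449.
L/D = CL/CD = 0.2417 / 0.02449 = 9.87

L/D = 9.87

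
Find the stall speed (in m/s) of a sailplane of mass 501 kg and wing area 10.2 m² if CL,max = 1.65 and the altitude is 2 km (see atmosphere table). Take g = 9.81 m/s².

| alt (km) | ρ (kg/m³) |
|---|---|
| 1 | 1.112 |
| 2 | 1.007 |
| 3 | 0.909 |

V_stall = 24.1 m/s

At 2 km, from the table: ρ = 1.007 kg/m³.
At stall, lift equals weight: L = W = m·g = 501 × 9.81 = 4915 N.
From L = ½ρV²S·CL,max = W: V_stall = √(2W/(ρSCL,max)) = √(2·4915/(1.007·10.2·1.65))
V_stall = √580 = 24.1 m/s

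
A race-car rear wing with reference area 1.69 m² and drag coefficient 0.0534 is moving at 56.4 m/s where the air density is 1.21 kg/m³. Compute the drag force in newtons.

Dynamic pressure q = ½ρv² = ½ × 1.21 × 56.4² = 1924 Pa.
D = q·S·CD = 1924 × 1.69 × 0.0534 = 174 N

D = 174 N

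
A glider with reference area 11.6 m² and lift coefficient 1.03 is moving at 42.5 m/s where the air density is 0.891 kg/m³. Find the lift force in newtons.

L = ½ρv²S·CL = ½ × 0.891 × 42.5² × 11.6 × 1.03 = 9610 N ≈ 9.61 kN

L = 9610 N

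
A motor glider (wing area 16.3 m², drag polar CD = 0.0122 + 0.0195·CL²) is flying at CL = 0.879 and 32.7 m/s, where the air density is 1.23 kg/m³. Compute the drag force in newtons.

D = 292 N

CD = 0.0122 + 0.0195 × 0.879² = 0.02727
D = ½ρv²S·CD = ½ × 1.23 × 32.7² × 16.3 × 0.02727 = 292 N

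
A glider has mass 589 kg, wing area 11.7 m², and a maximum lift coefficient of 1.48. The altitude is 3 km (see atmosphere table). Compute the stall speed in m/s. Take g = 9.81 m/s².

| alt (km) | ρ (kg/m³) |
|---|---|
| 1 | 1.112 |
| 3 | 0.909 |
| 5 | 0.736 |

At 3 km, from the table: ρ = 0.909 kg/m³.
Weight W = mg = 589 × 9.81 = 5778 N.
V_stall = √(2W/(ρ·S·CL,max)) = √(2 × 5778 / (0.909 × 11.7 × 1.48))
V_stall = √734.2 = 27.1 m/s

V_stall = 27.1 m/s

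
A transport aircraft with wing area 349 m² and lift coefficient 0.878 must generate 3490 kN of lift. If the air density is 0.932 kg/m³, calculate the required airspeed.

v = 156 m/s

L = ½ρv²S·CL ⇒ v = √(2L/(ρ·S·CL))
v = √(2 × 3.49×10^6 / (0.932 × 349 × 0.878)) = √24440 = 156 m/s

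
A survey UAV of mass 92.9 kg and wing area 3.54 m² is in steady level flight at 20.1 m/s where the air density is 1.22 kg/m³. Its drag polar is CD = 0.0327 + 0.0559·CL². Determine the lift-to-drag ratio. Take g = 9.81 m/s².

In steady level flight, lift balances weight: W = mg = 92.9 × 9.81 = 911.35 N.
q = ½ρv² = ½ × 1.22 × 20.1² = 246.4 Pa.
CL = 2W/(ρv²S) = 2×911.35/(1.22×20.1²×3.54) = 1.045.
CD = 0.0327 + 0.0559 × 1.045² = 0.0937.
L/D = CL/CD = 1.045 / 0.0937 = 11.1

L/D = 11.1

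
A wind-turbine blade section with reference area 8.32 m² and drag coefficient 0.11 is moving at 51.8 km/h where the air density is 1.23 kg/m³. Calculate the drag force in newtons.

Convert speed: v = 51.8 km/h ÷ 3.6 = 14.39 m/s.
D = ½ρv²S·CD = ½ × 1.23 × 14.39² × 8.32 × 0.11 = 117 N

D = 117 N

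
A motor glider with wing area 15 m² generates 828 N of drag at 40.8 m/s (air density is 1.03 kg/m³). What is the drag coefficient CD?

CD = 0.0644

From D = ½ρv²S·CD, rearranging gives CD = 2D/(ρv²S).
CD = 2 × 828 / (1.03 × 40.8² × 15) = 0.0644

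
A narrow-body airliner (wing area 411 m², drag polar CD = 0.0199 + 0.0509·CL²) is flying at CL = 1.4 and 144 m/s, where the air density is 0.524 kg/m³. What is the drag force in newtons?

CD = 0.0199 + 0.0509 × 1.4² = 0.1197
D = ½ρv²S·CD = ½ × 0.524 × 144² × 411 × 0.1197 = 2.67×10^5 N

D = 2.67×10^5 N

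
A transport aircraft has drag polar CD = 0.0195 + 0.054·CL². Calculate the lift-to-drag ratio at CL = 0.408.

L/D = 14.3

CD = 0.0195 + 0.054 × 0.408² = 0.02849
L/D = CL/CD = 0.408 / 0.02849 = 14.3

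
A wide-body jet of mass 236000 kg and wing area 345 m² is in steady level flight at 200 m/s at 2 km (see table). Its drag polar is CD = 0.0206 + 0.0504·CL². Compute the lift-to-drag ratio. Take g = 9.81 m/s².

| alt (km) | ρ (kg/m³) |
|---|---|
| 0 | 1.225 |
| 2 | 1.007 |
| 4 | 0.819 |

L/D = 12.7

At 2 km, from the table: ρ = 1.007 kg/m³.
In steady level flight, lift balances weight: W = mg = 236000 × 9.81 = 2.3152×10^6 N.
Dynamic pressure q = 0.5 × 1.007 × 200² = 20140 Pa.
CL = W/(q·S) = 2.3152×10^6 / (20140 × 345) = 0.3332.
CD = 0.0206 + 0.0504 × 0.3332² = 0.0262.
L/D = CL/CD = 0.3332 / 0.0262 = 12.7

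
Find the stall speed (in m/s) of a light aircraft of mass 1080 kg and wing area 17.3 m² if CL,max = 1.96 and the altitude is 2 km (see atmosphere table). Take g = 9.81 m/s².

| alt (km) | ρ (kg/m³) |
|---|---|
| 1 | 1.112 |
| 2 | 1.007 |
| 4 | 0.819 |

V_stall = 24.9 m/s

At 2 km, from the table: ρ = 1.007 kg/m³.
At stall, lift equals weight: L = W = m·g = 1080 × 9.81 = 10590 N.
From L = ½ρV²S·CL,max = W: V_stall = √(2W/(ρSCL,max)) = √(2·10590/(1.007·17.3·1.96))
V_stall = √620.6 = 24.9 m/s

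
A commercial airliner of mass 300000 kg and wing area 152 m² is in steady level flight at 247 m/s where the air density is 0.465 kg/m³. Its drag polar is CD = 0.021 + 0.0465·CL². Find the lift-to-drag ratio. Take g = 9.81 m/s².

In steady level flight, lift balances weight: W = mg = 300000 × 9.81 = 2.943×10^6 N.
q = ½ρv² = ½ × 0.465 × 247² = 14180 Pa.
CL = 2W/(ρv²S) = 2×2.943×10^6/(0.465×247²×152) = 1.365.
CD = 0.021 + 0.0465 × 1.365² = 0.1076.
L/D = CL/CD = 1.365 / 0.1076 = 12.7

L/D = 12.7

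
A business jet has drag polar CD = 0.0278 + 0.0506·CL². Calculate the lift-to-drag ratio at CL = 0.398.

CD = 0.0278 + 0.0506 × 0.398² = 0.03582
L/D = CL/CD = 0.398 / 0.03582 = 11.1

L/D = 11.1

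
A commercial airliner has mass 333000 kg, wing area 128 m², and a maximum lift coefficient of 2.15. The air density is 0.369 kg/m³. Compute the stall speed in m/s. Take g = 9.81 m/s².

Stall occurs when L = W at CL,max. W = mg = 333000 × 9.81 = 3.267×10^6 N.
From L = ½ρV²S·CL,max = W: V_stall = √(2W/(ρSCL,max)) = √(2·3.267×10^6/(0.369·128·2.15))
V_stall = √64340 = 254 m/s

V_stall = 254 m/s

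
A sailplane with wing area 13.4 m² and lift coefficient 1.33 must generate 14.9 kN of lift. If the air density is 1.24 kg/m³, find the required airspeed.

L = ½ρv²S·CL ⇒ v = √(2L/(ρ·S·CL))
v = √(2 × 14900 / (1.24 × 13.4 × 1.33)) = √1348 = 36.7 m/s

v = 36.7 m/s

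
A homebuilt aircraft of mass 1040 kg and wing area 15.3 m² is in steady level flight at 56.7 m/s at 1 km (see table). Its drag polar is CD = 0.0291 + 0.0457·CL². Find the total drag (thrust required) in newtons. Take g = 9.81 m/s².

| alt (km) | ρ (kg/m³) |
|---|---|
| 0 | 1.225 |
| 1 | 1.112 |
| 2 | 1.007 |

D = 970 N

At 1 km, from the table: ρ = 1.112 kg/m³.
Level flight ⇒ L = W = m·g = 1040 × 9.81 = 10202 N.
Dynamic pressure q = 0.5 × 1.112 × 56.7² = 1787 Pa.
CL = 2W/(ρv²S) = 2×10202/(1.112×56.7²×15.3) = 0.3731.
CD = 0.0291 + 0.0457 × 0.3731² = 0.03546.
D = q·S·CD = 1787 × 15.3 × 0.03546 = 969.8 N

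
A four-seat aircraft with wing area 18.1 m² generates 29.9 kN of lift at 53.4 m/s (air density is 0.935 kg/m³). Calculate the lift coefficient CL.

From L = ½ρv²S·CL, rearranging gives CL = 2L/(ρv²S).
CL = 2 × 29900 / (0.935 × 53.4² × 18.1) = 1.24

CL = 1.24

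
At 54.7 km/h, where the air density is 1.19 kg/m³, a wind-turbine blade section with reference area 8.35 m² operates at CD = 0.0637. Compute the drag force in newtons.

D = 73.1 N

Convert speed: v = 54.7 km/h ÷ 3.6 = 15.19 m/s.
D = ½ρv²S·CD = ½ × 1.19 × 15.19² × 8.35 × 0.0637 = 73.1 N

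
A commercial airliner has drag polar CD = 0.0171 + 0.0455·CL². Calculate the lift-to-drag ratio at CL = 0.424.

L/D = 16.8

CD = 0.0171 + 0.0455 × 0.424² = 0.02528
L/D = CL/CD = 0.424 / 0.02528 = 16.8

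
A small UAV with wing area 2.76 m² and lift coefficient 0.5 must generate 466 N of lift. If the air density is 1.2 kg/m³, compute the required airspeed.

L = ½ρv²S·CL ⇒ v = √(2L/(ρ·S·CL))
v = √(2 × 466 / (1.2 × 2.76 × 0.5)) = √562.8 = 23.7 m/s

v = 23.7 m/s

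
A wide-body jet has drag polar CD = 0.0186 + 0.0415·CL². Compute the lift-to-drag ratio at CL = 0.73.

L/D = 17.9

CD = 0.0186 + 0.0415 × 0.73² = 0.04072
L/D = CL/CD = 0.73 / 0.04072 = 17.9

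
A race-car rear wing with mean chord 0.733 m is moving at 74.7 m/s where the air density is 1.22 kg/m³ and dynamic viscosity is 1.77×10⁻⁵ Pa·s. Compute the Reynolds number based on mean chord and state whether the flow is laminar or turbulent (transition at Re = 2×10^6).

Re = ρ·v·c/μ = 1.22 × 74.7 × 0.733 / (1.77×10⁻⁵) = 3.77×10^6
Since 3.77×10^6 > 2×10^6, the flow is turbulent.

Re = 3.77×10^6 (turbulent)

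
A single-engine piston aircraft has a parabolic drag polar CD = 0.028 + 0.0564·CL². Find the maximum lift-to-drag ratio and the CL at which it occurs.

(L/D)max = 12.6, at CL = 0.705

For CD = CD0 + K·CL², (L/D)max occurs at CL* = √(CD0/K) and equals 1/(2√(K·CD0)).
(L/D)max = 1/(2√(0.0564 × 0.028)) = 1/(2 × 0.03974) = 12.6
CL* = √(0.028/0.0564) = 0.705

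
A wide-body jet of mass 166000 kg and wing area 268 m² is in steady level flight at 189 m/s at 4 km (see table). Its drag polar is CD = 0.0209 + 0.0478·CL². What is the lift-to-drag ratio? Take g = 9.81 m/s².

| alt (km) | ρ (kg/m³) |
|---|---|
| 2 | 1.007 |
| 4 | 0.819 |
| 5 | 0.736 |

At 4 km, from the table: ρ = 0.819 kg/m³.
In steady level flight, lift balances weight: W = mg = 166000 × 9.81 = 1.6285×10^6 N.
q = ½ρv² = ½ × 0.819 × 189² = 14630 Pa.
CL = 2W/(ρv²S) = 2×1.6285×10^6/(0.819×189²×268) = 0.4154.
CD = 0.0209 + 0.0478 × 0.4154² = 0.02915.
L/D = CL/CD = 0.4154 / 0.02915 = 14.3

L/D = 14.3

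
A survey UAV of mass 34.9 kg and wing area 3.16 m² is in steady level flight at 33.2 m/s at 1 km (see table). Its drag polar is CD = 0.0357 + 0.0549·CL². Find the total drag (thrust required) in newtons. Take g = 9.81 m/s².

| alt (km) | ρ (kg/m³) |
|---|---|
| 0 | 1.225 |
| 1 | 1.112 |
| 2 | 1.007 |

D = 72.5 N

At 1 km, from the table: ρ = 1.112 kg/m³.
Level flight ⇒ L = W = m·g = 34.9 × 9.81 = 342.37 N.
Dynamic pressure q = 0.5 × 1.112 × 33.2² = 612.8 Pa.
Required CL = L/(qS) = 342.37/(612.8·3.16) = 0.1768.
CD = 0.0357 + 0.0549 × 0.1768² = 0.03742.
D = q·S·CD = 612.8 × 3.16 × 0.03742 = 72.46 N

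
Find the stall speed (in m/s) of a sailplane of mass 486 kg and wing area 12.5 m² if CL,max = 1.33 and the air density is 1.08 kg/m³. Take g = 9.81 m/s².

V_stall = 23 m/s

Weight W = mg = 486 × 9.81 = 4768 N.
From L = ½ρV²S·CL,max = W: V_stall = √(2W/(ρSCL,max)) = √(2·4768/(1.08·12.5·1.33))
V_stall = √531.1 = 23 m/s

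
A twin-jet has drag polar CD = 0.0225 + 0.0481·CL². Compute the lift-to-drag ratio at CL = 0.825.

CD = 0.0225 + 0.0481 × 0.825² = 0.05524
L/D = CL/CD = 0.825 / 0.05524 = 14.9

L/D = 14.9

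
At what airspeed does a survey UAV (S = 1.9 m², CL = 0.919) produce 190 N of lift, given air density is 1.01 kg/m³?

L = ½ρv²S·CL ⇒ v = √(2L/(ρ·S·CL))
v = √(2 × 190 / (1.01 × 1.9 × 0.919)) = √215.5 = 14.7 m/s

v = 14.7 m/s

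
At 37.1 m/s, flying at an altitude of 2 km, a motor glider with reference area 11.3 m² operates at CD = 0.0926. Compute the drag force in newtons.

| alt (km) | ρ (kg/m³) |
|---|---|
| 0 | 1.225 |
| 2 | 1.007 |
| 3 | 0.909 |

At 2 km, from the table: ρ = 1.007 kg/m³.
Dynamic pressure q = ½ρv² = ½ × 1.007 × 37.1² = 693 Pa.
D = q·S·CD = 693 × 11.3 × 0.0926 = 725 N

D = 725 N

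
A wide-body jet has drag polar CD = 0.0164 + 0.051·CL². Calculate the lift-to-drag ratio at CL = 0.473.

L/D = 17

CD = 0.0164 + 0.051 × 0.473² = 0.02781
L/D = CL/CD = 0.473 / 0.02781 = 17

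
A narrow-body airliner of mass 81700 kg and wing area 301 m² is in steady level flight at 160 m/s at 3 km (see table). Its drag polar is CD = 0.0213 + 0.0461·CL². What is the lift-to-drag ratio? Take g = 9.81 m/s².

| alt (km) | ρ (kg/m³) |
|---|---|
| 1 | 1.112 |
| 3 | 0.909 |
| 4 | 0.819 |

At 3 km, from the table: ρ = 0.909 kg/m³.
Weight W = mg = 81700 × 9.81 = 8.0148×10^5 N; in level flight L = W.
Dynamic pressure q = 0.5 × 0.909 × 160² = 11640 Pa.
CL = 2W/(ρv²S) = 2×8.0148×10^5/(0.909×160²×301) = 0.2288.
CD = 0.0213 + 0.0461 × 0.2288² = 0.02371.
L/D = CL/CD = 0.2288 / 0.02371 = 9.65

L/D = 9.65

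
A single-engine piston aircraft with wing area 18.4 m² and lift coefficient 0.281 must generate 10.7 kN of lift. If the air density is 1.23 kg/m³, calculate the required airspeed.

v = 58 m/s

L = ½ρv²S·CL ⇒ v = √(2L/(ρ·S·CL))
v = √(2 × 10700 / (1.23 × 18.4 × 0.281)) = √3365 = 58 m/s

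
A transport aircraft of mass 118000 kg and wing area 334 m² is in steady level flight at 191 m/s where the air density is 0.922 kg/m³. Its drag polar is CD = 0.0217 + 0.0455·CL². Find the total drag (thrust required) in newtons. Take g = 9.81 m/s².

In steady level flight, lift balances weight: W = mg = 118000 × 9.81 = 1.1576×10^6 N.
q = ½ρv² = ½ × 0.922 × 191² = 16820 Pa.
CL = 2W/(ρv²S) = 2×1.1576×10^6/(0.922×191²×334) = 0.2061.
CD = 0.0217 + 0.0455 × 0.2061² = 0.02363.
D = q·S·CD = 16820 × 334 × 0.02363 = 1.327×10^5 N

D = 1.33×10^5 N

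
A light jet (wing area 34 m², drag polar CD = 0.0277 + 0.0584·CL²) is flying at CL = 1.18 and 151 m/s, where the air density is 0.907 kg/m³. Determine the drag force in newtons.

CD = 0.0277 + 0.0584 × 1.18² = 0.109
D = ½ρv²S·CD = ½ × 0.907 × 151² × 34 × 0.109 = 38300 N

D = 38300 N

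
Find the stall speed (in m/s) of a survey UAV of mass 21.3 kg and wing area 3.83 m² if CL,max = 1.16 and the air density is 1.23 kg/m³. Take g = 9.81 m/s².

V_stall = 8.74 m/s

At stall, lift equals weight: L = W = m·g = 21.3 × 9.81 = 209 N.
From L = ½ρV²S·CL,max = W: V_stall = √(2W/(ρSCL,max)) = √(2·209/(1.23·3.83·1.16))
V_stall = √76.47 = 8.74 m/s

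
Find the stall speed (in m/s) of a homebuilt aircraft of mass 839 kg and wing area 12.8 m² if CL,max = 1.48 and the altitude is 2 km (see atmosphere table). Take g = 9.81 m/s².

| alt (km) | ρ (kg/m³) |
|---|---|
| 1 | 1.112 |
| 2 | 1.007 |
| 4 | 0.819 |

V_stall = 29.4 m/s

At 2 km, from the table: ρ = 1.007 kg/m³.
Weight W = mg = 839 × 9.81 = 8231 N.
From L = ½ρV²S·CL,max = W: V_stall = √(2W/(ρSCL,max)) = √(2·8231/(1.007·12.8·1.48))
V_stall = √862.9 = 29.4 m/s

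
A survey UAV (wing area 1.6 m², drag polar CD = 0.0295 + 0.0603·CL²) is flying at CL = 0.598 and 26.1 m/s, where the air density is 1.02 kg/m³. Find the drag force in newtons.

CD = 0.0295 + 0.0603 × 0.598² = 0.05106
D = ½ρv²S·CD = ½ × 1.02 × 26.1² × 1.6 × 0.05106 = 28.4 N

D = 28.4 N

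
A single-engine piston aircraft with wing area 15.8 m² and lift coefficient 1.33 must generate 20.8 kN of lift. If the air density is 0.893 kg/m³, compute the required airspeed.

L = ½ρv²S·CL ⇒ v = √(2L/(ρ·S·CL))
v = √(2 × 20800 / (0.893 × 15.8 × 1.33)) = √2217 = 47.1 m/s

v = 47.1 m/s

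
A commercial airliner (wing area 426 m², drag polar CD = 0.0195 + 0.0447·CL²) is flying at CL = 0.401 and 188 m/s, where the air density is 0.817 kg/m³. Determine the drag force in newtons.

D = 1.64×10^5 N

CD = 0.0195 + 0.0447 × 0.401² = 0.02669
D = ½ρv²S·CD = ½ × 0.817 × 188² × 426 × 0.02669 = 1.64×10^5 N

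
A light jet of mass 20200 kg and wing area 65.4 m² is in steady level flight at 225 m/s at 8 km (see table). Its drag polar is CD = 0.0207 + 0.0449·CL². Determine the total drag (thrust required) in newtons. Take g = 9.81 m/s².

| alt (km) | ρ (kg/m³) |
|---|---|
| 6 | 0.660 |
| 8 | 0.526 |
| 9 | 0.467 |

D = 20000 N

At 8 km, from the table: ρ = 0.526 kg/m³.
In steady level flight, lift balances weight: W = mg = 20200 × 9.81 = 1.9816×10^5 N.
q = ½ρv² = ½ × 0.526 × 225² = 13310 Pa.
CL = 2W/(ρv²S) = 2×1.9816×10^5/(0.526×225²×65.4) = 0.2276.
CD = 0.0207 + 0.0449 × 0.2276² = 0.02303.
D = q·S·CD = 13310 × 65.4 × 0.02303 = 20050 N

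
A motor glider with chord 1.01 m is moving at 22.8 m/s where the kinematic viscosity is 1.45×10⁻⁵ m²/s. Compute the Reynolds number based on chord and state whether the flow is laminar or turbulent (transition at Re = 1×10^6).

Re = v·c/ν = 22.8 × 1.01 / (1.45×10⁻⁵) = 1.59×10^6
Since 1.59×10^6 > 1×10^6, the flow is turbulent.

Re = 1.59×10^6 (turbulent)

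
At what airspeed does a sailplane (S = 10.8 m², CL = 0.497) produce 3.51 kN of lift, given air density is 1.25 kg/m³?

v = 32.3 m/s

L = ½ρv²S·CL ⇒ v = √(2L/(ρ·S·CL))
v = √(2 × 3510 / (1.25 × 10.8 × 0.497)) = √1046 = 32.3 m/s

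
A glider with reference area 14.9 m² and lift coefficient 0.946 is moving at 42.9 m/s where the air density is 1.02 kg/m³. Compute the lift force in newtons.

L = 13200 N

L = ½ρv²S·CL = ½ × 1.02 × 42.9² × 14.9 × 0.946 = 13200 N ≈ 13.2 kN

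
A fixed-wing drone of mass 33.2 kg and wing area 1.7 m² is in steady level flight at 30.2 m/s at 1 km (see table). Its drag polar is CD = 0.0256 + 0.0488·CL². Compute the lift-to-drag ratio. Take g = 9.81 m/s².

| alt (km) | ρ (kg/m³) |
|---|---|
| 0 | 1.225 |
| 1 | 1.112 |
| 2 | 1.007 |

L/D = 11.6

At 1 km, from the table: ρ = 1.112 kg/m³.
In steady level flight, lift balances weight: W = mg = 33.2 × 9.81 = 325.69 N.
q = ½ρv² = ½ × 1.112 × 30.2² = 507.1 Pa.
CL = W/(q·S) = 325.69 / (507.1 × 1.7) = 0.3778.
CD = 0.0256 + 0.0488 × 0.3778² = 0.03257.
L/D = CL/CD = 0.3778 / 0.03257 = 11.6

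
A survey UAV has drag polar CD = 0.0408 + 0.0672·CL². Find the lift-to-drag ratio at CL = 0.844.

CD = 0.0408 + 0.0672 × 0.844² = 0.08867
L/D = CL/CD = 0.844 / 0.08867 = 9.52

L/D = 9.52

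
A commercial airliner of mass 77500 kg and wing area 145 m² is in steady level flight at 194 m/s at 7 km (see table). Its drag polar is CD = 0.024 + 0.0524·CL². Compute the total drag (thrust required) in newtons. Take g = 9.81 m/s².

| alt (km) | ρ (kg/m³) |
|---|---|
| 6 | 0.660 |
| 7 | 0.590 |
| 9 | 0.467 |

At 7 km, from the table: ρ = 0.590 kg/m³.
Level flight ⇒ L = W = m·g = 77500 × 9.81 = 7.6028×10^5 N.
q = ½ρv² = ½ × 0.59 × 194² = 11100 Pa.
CL = W/(q·S) = 7.6028×10^5 / (11100 × 145) = 0.4723.
CD = 0.024 + 0.0524 × 0.4723² = 0.03569.
D = q·S·CD = 11100 × 145 × 0.03569 = 57450 N

D = 57500 N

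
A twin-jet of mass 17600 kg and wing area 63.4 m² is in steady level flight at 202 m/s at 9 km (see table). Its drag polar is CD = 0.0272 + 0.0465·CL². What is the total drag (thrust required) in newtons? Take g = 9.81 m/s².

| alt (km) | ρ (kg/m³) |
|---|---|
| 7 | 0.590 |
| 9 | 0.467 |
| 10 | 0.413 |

At 9 km, from the table: ρ = 0.467 kg/m³.
Weight W = mg = 17600 × 9.81 = 1.7266×10^5 N; in level flight L = W.
q = ½ρv² = ½ × 0.467 × 202² = 9528 Pa.
CL = 2W/(ρv²S) = 2×1.7266×10^5/(0.467×202²×63.4) = 0.2858.
CD = 0.0272 + 0.0465 × 0.2858² = 0.031.
D = q·S·CD = 9528 × 63.4 × 0.031 = 18730 N

D = 18700 N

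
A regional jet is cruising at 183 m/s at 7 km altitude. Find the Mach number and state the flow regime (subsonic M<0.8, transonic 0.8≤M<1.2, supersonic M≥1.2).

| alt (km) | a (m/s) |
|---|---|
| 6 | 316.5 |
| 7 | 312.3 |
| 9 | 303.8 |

M = 0.586 (subsonic)

At 7 km, from the table: a = 312.3 m/s.
M = v/a = 183 / 312.3 = 0.586
M = 0.586 → subsonic.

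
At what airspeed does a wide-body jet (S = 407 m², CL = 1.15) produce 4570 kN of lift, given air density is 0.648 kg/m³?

L = ½ρv²S·CL ⇒ v = √(2L/(ρ·S·CL))
v = √(2 × 4.57×10^6 / (0.648 × 407 × 1.15)) = √30140 = 174 m/s

v = 174 m/s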